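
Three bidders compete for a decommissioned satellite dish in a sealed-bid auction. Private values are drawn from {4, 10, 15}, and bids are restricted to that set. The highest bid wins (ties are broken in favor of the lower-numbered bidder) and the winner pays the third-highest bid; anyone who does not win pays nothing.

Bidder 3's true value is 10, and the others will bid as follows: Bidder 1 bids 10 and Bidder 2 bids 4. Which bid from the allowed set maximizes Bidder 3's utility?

15

Bid 4: loses, pays 0, utility 0.
Bid 10: loses, pays 0, utility 0.
Bid 15: wins, pays 4, utility 10 - 4 = 6.
The best choice is 15 with utility 6.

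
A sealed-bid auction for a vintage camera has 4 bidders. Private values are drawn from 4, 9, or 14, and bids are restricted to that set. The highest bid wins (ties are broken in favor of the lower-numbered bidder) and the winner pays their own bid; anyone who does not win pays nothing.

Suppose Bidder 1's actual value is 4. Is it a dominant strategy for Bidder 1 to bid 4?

Check each profile of the others' bids and compare truth against every alternative bid.
Others bid (4, 4, 4): truth gives 0, best alternative gives -5.
Others bid (4, 4, 9): truth gives 0, best alternative gives -5.
Others bid (4, 9, 4): truth gives 0, best alternative gives -5.
Others bid (4, 9, 9): truth gives 0, best alternative gives -5.
Others bid (9, 4, 4): truth gives 0, best alternative gives -5.
Others bid (9, 4, 9): truth gives 0, best alternative gives -5.
(Remaining 21 profiles checked similarly; truth is weakly best in each.)
In every case the truthful bid is at least as good as any alternative, so it is a dominant strategy.

Yes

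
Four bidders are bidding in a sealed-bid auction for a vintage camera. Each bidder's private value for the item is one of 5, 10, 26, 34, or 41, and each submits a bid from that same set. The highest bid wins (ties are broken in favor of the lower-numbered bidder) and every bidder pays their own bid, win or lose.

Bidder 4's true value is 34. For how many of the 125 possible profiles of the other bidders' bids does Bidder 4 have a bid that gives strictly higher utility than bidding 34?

106

Others bid (5, 5, 5): truth gives 0; bid 10 gives 24 > 0. Violating.
Others bid (5, 5, 10): truth gives 0; bid 26 gives 8 > 0. Violating.
Others bid (5, 5, 34): truth gives -34; bid 5 gives -5 > -34. Violating.
Others bid (5, 5, 41): truth gives -34; bid 5 gives -5 > -34. Violating.
Others bid (5, 5, 26): truth gives 0; no alternative beats it.
Others bid (5, 10, 26): truth gives 0; no alternative beats it.
(Checking all 125 profiles: 106 have a profitable deviation, 19 do not.)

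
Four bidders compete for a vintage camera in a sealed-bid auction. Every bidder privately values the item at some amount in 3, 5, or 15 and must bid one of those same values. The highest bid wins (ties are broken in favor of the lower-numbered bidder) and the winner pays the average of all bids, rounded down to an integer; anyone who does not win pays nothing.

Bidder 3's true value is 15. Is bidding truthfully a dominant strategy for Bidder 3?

Consider the case where Bidder 1 bids 3, Bidder 2 bids 3 and Bidder 4 bids 3.
Truthful bid 15: wins, pays 6, utility 15 - 6 = 9.
Bid 5 instead: wins, pays 3, utility 15 - 3 = 12.
Since 12 > 9, bidding 5 is strictly better here, so truthful bidding is not dominant.

No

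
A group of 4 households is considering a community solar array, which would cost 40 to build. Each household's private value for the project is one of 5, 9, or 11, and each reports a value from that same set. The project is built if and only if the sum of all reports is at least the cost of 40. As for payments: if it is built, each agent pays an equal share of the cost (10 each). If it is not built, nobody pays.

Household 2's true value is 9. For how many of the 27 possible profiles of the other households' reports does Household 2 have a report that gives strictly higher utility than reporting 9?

4

Others report (9, 11, 11): truth gives -1; report 5 gives 0 > -1. Violating.
Others report (11, 9, 11): truth gives -1; report 5 gives 0 > -1. Violating.
Others report (11, 11, 9): truth gives -1; report 5 gives 0 > -1. Violating.
Others report (11, 11, 11): truth gives -1; report 5 gives 0 > -1. Violating.
Others report (5, 5, 5): truth gives 0; no alternative beats it.
Others report (5, 5, 9): truth gives 0; no alternative beats it.
(Checking all 27 profiles: 4 have a profitable deviation, 23 do not.)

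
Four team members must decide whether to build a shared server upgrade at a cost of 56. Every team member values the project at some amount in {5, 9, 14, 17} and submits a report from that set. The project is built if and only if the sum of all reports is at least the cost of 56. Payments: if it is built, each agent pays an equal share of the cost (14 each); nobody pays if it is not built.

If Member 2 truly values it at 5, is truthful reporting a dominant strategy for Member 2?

Check each profile of the others' reports and compare truth against every alternative report.
Others report (14, 17, 17): truth gives 0, best alternative gives -9.
Others report (17, 14, 17): truth gives 0, best alternative gives -9.
Others report (17, 17, 14): truth gives 0, best alternative gives -9.
Others report (17, 17, 17): truth gives -9, best alternative gives -9.
Others report (5, 5, 5): truth gives 0, best alternative gives 0.
Others report (5, 5, 9): truth gives 0, best alternative gives 0.
(Remaining 58 profiles checked similarly; truth is weakly best in each.)
In every case the truthful report is at least as good as any alternative, so it is a dominant strategy.

Yes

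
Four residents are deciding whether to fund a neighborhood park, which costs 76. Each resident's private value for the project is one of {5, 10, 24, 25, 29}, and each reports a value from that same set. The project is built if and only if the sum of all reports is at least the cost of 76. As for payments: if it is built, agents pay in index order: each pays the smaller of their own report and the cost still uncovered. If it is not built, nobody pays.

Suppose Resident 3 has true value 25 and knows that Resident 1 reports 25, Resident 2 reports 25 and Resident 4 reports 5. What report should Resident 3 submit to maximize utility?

24

Report 5: project not built, utility 0.
Report 10: project not built, utility 0.
Report 24: project built, pays 24, utility 25 - 24 = 1.
Report 25: project built, pays 25, utility 25 - 25 = 0.
Report 29: project built, pays 26, utility 25 - 26 = -1.
The best choice is 24 with utility 1.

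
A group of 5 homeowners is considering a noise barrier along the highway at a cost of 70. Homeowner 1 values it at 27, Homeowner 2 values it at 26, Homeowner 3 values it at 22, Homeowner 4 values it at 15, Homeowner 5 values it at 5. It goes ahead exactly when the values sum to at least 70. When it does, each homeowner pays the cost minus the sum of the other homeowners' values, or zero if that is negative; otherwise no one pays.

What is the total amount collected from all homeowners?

3

Total value 95 ≥ cost 70, so it is built.
Homeowner 1: others sum to 68; max(0, 70 - 68) = 2.
Homeowner 2: others sum to 69; max(0, 70 - 69) = 1.
Homeowner 3: others sum to 73; max(0, 70 - 73) = 0.
Homeowner 4: others sum to 80; max(0, 70 - 80) = 0.
Homeowner 5: others sum to 90; max(0, 70 - 90) = 0.
Total collected = 2 + 1 + 0 + 0 + 0 = 3.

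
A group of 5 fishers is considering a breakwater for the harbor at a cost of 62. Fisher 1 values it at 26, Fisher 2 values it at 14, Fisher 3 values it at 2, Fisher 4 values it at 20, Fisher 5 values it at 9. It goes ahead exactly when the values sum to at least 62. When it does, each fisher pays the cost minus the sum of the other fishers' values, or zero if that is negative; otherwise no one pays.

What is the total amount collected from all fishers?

Total value 71 ≥ cost 62, so it is built.
Fisher 1: others sum to 45; max(0, 62 - 45) = 17.
Fisher 2: others sum to 57; max(0, 62 - 57) = 5.
Fisher 3: others sum to 69; max(0, 62 - 69) = 0.
Fisher 4: others sum to 51; max(0, 62 - 51) = 11.
Fisher 5: others sum to 62; max(0, 62 - 62) = 0.
Total collected = 17 + 5 + 0 + 11 + 0 = 33.

33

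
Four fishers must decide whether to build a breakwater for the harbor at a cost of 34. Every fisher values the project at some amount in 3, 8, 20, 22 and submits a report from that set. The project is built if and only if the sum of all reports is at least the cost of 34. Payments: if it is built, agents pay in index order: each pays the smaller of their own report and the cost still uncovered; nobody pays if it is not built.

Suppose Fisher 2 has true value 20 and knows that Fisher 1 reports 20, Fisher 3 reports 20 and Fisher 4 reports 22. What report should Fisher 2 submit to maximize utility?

Report 3: project built, pays 3, utility 20 - 3 = 17.
Report 8: project built, pays 8, utility 20 - 8 = 12.
Report 20: project built, pays 14, utility 20 - 14 = 6.
Report 22: project built, pays 14, utility 20 - 14 = 6.
The best choice is 3 with utility 17.

3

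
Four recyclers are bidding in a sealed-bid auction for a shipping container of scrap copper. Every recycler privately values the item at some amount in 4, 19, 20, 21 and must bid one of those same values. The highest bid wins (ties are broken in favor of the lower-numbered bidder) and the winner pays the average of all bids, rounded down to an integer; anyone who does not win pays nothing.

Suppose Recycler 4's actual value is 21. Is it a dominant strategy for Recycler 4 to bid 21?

Consider the case where Recycler 1 bids 4, Recycler 2 bids 4 and Recycler 3 bids 4.
Truthful bid 21: wins, pays 8, utility 21 - 8 = 13.
Bid 19 instead: wins, pays 7, utility 21 - 7 = 14.
Since 14 > 13, bidding 19 is strictly better here, so truthful bidding is not dominant.

No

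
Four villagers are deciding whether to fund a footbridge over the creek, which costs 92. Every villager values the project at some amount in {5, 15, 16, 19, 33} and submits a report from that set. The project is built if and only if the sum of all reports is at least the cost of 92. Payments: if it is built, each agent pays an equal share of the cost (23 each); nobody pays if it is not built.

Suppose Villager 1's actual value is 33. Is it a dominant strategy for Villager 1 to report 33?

Check each profile of the others' reports and compare truth against every alternative report.
Others report (5, 33, 33): truth gives 10, best alternative gives 0.
Others report (15, 15, 33): truth gives 10, best alternative gives 0.
Others report (15, 16, 33): truth gives 10, best alternative gives 0.
Others report (15, 19, 33): truth gives 10, best alternative gives 0.
Others report (15, 33, 15): truth gives 10, best alternative gives 0.
Others report (15, 33, 16): truth gives 10, best alternative gives 0.
(Remaining 119 profiles checked similarly; truth is weakly best in each.)
In every case the truthful report is at least as good as any alternative, so it is a dominant strategy.

Yes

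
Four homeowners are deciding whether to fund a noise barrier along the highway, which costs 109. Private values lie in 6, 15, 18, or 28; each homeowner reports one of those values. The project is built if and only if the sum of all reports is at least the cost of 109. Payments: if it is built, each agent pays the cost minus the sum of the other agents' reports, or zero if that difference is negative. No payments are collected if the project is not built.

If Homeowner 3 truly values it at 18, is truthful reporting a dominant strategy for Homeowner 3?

Check each profile of the others' reports and compare truth against every alternative report.
Others report (6, 6, 6): truth gives 0, best alternative gives 0.
Others report (6, 6, 15): truth gives 0, best alternative gives 0.
Others report (6, 6, 18): truth gives 0, best alternative gives 0.
Others report (6, 6, 28): truth gives 0, best alternative gives 0.
Others report (6, 15, 6): truth gives 0, best alternative gives 0.
Others report (6, 15, 15): truth gives 0, best alternative gives 0.
(Remaining 58 profiles checked similarly; truth is weakly best in each.)
In every case the truthful report is at least as good as any alternative, so it is a dominant strategy.

Yes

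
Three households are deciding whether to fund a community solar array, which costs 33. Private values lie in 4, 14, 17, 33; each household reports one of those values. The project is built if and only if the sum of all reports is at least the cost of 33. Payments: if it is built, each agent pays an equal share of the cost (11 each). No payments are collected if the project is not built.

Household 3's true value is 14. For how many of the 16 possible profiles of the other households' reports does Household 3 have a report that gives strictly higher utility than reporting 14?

Others report (4, 4): truth gives 0; report 33 gives 3 > 0. Violating.
Others report (4, 14): truth gives 0; report 17 gives 3 > 0. Violating.
Others report (14, 4): truth gives 0; report 17 gives 3 > 0. Violating.
Others report (4, 17): truth gives 3; no alternative beats it.
Others report (4, 33): truth gives 3; no alternative beats it.
(Checking all 16 profiles: 3 have a profitable deviation, 13 do not.)

3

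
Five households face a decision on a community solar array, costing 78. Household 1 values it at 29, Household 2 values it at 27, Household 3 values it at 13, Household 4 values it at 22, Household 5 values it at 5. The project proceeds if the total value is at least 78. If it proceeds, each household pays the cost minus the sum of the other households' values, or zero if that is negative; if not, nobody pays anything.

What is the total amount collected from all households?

24

Total value 96 ≥ cost 78, so it is built.
Household 1: others sum to 67; max(0, 78 - 67) = 11.
Household 2: others sum to 69; max(0, 78 - 69) = 9.
Household 3: others sum to 83; max(0, 78 - 83) = 0.
Household 4: others sum to 74; max(0, 78 - 74) = 4.
Household 5: others sum to 91; max(0, 78 - 91) = 0.
Total collected = 11 + 9 + 0 + 4 + 0 = 24.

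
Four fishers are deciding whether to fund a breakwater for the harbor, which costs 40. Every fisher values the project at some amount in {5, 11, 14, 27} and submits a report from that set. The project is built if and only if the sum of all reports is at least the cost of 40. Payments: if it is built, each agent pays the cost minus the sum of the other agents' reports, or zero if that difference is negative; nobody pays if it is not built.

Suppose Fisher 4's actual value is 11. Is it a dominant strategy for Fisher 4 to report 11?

Yes

Check each profile of the others' reports and compare truth against every alternative report.
Others report (5, 11, 27): truth gives 11, best alternative gives 11.
Others report (5, 14, 27): truth gives 11, best alternative gives 11.
Others report (5, 27, 11): truth gives 11, best alternative gives 11.
Others report (5, 27, 14): truth gives 11, best alternative gives 11.
Others report (5, 27, 27): truth gives 11, best alternative gives 11.
Others report (11, 5, 27): truth gives 11, best alternative gives 11.
(Remaining 58 profiles checked similarly; truth is weakly best in each.)
In every case the truthful report is at least as good as any alternative, so it is a dominant strategy.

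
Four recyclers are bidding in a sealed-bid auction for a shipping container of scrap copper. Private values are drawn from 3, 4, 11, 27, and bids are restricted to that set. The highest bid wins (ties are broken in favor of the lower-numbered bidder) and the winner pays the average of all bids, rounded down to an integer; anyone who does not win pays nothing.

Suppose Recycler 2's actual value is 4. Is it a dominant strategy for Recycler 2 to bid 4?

Check each profile of the others' bids and compare truth against every alternative bid.
Others bid (3, 3, 3): truth gives 1, best alternative gives 0.
Others bid (3, 3, 4): truth gives 1, best alternative gives 0.
Others bid (3, 4, 3): truth gives 1, best alternative gives 0.
Others bid (3, 4, 4): truth gives 1, best alternative gives 0.
Others bid (3, 3, 11): truth gives 0, best alternative gives 0.
Others bid (3, 3, 27): truth gives 0, best alternative gives 0.
(Remaining 58 profiles checked similarly; truth is weakly best in each.)
In every case the truthful bid is at least as good as any alternative, so it is a dominant strategy.

Yes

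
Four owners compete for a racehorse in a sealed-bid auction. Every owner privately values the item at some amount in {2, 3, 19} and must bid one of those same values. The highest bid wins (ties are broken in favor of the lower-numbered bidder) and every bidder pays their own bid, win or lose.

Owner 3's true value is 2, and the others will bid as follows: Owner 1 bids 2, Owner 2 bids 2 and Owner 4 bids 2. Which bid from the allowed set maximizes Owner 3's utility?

Bid 2: loses but pays 2, utility -2.
Bid 3: wins, pays 3, utility 2 - 3 = -1.
Bid 19: wins, pays 19, utility 2 - 19 = -17.
The best choice is 3 with utility -1.

3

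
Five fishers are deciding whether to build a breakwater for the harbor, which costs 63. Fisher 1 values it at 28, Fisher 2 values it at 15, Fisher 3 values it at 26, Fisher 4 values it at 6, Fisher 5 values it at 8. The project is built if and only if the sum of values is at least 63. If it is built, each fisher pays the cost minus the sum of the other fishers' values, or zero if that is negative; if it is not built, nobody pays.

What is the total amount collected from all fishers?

Total value 83 ≥ cost 63, so it is built.
Fisher 1: others sum to 55; max(0, 63 - 55) = 8.
Fisher 2: others sum to 68; max(0, 63 - 68) = 0.
Fisher 3: others sum to 57; max(0, 63 - 57) = 6.
Fisher 4: others sum to 77; max(0, 63 - 77) = 0.
Fisher 5: others sum to 75; max(0, 63 - 75) = 0.
Total collected = 8 + 0 + 6 + 0 + 0 = 14.

14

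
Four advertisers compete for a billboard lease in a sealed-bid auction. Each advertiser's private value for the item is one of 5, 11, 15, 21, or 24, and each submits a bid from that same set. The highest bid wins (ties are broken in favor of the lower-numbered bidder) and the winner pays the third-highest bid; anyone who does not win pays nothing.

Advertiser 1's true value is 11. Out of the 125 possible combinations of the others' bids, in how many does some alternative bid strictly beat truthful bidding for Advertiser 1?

Others bid (5, 5, 15): truth gives 0; bid 15 gives 6 > 0. Violating.
Others bid (5, 5, 21): truth gives 0; bid 21 gives 6 > 0. Violating.
Others bid (5, 5, 24): truth gives 0; bid 24 gives 6 > 0. Violating.
Others bid (5, 15, 5): truth gives 0; bid 15 gives 6 > 0. Violating.
Others bid (5, 5, 5): truth gives 6; no alternative beats it.
Others bid (5, 5, 11): truth gives 6; no alternative beats it.
(Checking all 125 profiles: 9 have a profitable deviation, 116 do not.)

9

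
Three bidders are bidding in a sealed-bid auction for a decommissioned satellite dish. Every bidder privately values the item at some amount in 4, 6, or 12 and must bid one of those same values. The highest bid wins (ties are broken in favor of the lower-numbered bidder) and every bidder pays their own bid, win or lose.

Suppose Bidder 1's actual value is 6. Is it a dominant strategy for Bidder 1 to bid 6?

No

Consider the case where Bidder 2 bids 4 and Bidder 3 bids 4.
Truthful bid 6: wins, pays 6, utility 6 - 6 = 0.
Bid 4 instead: wins, pays 4, utility 6 - 4 = 2.
Since 2 > 0, bidding 4 is strictly better here, so truthful bidding is not dominant.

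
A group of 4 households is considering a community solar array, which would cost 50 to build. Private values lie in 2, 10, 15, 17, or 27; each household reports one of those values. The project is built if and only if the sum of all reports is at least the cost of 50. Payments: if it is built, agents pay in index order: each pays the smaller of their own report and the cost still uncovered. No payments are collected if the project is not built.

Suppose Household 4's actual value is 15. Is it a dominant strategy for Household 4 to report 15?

Yes

Check each profile of the others' reports and compare truth against every alternative report.
Others report (2, 27, 27): truth gives 15, best alternative gives 15.
Others report (10, 15, 27): truth gives 15, best alternative gives 15.
Others report (10, 17, 27): truth gives 15, best alternative gives 15.
Others report (10, 27, 15): truth gives 15, best alternative gives 15.
Others report (10, 27, 17): truth gives 15, best alternative gives 15.
Others report (10, 27, 27): truth gives 15, best alternative gives 15.
(Remaining 119 profiles checked similarly; truth is weakly best in each.)
In every case the truthful report is at least as good as any alternative, so it is a dominant strategy.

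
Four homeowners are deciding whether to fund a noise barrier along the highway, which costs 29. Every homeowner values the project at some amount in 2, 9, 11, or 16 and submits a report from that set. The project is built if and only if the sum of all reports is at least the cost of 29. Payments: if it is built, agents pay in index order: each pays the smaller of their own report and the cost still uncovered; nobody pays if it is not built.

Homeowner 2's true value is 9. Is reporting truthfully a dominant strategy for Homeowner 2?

Consider the case where Homeowner 1 reports 2, Homeowner 3 reports 9 and Homeowner 4 reports 16.
Truthful report 9: project built, pays 9, utility 9 - 9 = 0.
Report 2 instead: project built, pays 2, utility 9 - 2 = 7.
Since 7 > 0, reporting 2 is strictly better here, so truthful reporting is not dominant.

No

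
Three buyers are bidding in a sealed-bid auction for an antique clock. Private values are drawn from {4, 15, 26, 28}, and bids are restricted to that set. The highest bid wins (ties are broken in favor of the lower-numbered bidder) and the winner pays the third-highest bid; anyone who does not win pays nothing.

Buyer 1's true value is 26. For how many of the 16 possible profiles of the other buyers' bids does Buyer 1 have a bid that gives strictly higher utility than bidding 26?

4

Others bid (4, 28): truth gives 0; bid 28 gives 22 > 0. Violating.
Others bid (15, 28): truth gives 0; bid 28 gives 11 > 0. Violating.
Others bid (28, 4): truth gives 0; bid 28 gives 22 > 0. Violating.
Others bid (28, 15): truth gives 0; bid 28 gives 11 > 0. Violating.
Others bid (4, 4): truth gives 22; no alternative beats it.
Others bid (4, 15): truth gives 22; no alternative beats it.
(Checking all 16 profiles: 4 have a profitable deviation, 12 do not.)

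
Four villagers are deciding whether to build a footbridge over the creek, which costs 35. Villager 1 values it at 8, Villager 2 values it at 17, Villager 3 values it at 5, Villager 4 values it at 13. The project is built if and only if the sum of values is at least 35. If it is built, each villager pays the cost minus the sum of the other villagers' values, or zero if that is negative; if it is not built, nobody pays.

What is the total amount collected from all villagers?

14

Total value 43 ≥ cost 35, so it is built.
Villager 1: others sum to 35; max(0, 35 - 35) = 0.
Villager 2: others sum to 26; max(0, 35 - 26) = 9.
Villager 3: others sum to 38; max(0, 35 - 38) = 0.
Villager 4: others sum to 30; max(0, 35 - 30) = 5.
Total collected = 0 + 9 + 0 + 5 = 14.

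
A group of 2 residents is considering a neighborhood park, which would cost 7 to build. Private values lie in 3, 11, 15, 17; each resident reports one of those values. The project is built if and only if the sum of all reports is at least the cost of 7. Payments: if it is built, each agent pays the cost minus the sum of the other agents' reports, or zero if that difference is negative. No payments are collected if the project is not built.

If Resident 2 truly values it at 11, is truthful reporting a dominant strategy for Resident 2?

Check each profile of the others' reports and compare truth against every alternative report.
Others report (11): truth gives 11, best alternative gives 11.
Others report (15): truth gives 11, best alternative gives 11.
Others report (17): truth gives 11, best alternative gives 11.
Others report (3): truth gives 7, best alternative gives 7.
In every case the truthful report is at least as good as any alternative, so it is a dominant strategy.

Yes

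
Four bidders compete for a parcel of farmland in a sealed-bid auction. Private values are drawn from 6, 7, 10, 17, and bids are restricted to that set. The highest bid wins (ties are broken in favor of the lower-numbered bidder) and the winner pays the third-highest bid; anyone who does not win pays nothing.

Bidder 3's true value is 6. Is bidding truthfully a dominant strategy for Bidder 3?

Yes

Check each profile of the others' bids and compare truth against every alternative bid.
Others bid (6, 6, 6): truth gives 0, best alternative gives 0.
Others bid (6, 6, 7): truth gives 0, best alternative gives 0.
Others bid (6, 6, 10): truth gives 0, best alternative gives 0.
Others bid (6, 6, 17): truth gives 0, best alternative gives 0.
Others bid (6, 7, 6): truth gives 0, best alternative gives 0.
Others bid (6, 7, 7): truth gives 0, best alternative gives 0.
(Remaining 58 profiles checked similarly; truth is weakly best in each.)
In every case the truthful bid is at least as good as any alternative, so it is a dominant strategy.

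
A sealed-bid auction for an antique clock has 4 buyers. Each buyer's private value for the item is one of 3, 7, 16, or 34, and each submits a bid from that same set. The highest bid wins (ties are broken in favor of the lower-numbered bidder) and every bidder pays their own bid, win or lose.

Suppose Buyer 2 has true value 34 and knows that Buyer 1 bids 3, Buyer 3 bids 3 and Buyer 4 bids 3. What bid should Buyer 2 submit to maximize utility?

7

Bid 3: loses but pays 3, utility -3.
Bid 7: wins, pays 7, utility 34 - 7 = 27.
Bid 16: wins, pays 16, utility 34 - 16 = 18.
Bid 34: wins, pays 34, utility 34 - 34 = 0.
The best choice is 7 with utility 27.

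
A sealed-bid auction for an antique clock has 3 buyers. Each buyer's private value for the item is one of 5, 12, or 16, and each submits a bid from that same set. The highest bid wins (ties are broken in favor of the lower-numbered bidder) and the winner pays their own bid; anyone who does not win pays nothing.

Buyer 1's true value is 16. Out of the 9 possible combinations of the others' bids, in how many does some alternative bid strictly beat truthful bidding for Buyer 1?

4

Others bid (5, 5): truth gives 0; bid 5 gives 11 > 0. Violating.
Others bid (5, 12): truth gives 0; bid 12 gives 4 > 0. Violating.
Others bid (12, 5): truth gives 0; bid 12 gives 4 > 0. Violating.
Others bid (12, 12): truth gives 0; bid 12 gives 4 > 0. Violating.
Others bid (5, 16): truth gives 0; no alternative beats it.
Others bid (12, 16): truth gives 0; no alternative beats it.
(Checking all 9 profiles: 4 have a profitable deviation, 5 do not.)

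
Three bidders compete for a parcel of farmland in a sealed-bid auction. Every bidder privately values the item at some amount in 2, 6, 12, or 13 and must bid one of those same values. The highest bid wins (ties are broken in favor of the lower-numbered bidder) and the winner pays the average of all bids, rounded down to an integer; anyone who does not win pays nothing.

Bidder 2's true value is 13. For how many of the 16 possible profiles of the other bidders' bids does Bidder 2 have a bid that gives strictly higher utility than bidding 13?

4

Others bid (2, 2): truth gives 8; bid 6 gives 10 > 8. Violating.
Others bid (2, 6): truth gives 6; bid 6 gives 9 > 6. Violating.
Others bid (2, 12): truth gives 4; bid 12 gives 5 > 4. Violating.
Others bid (6, 2): truth gives 6; bid 12 gives 7 > 6. Violating.
Others bid (2, 13): truth gives 4; no alternative beats it.
Others bid (6, 6): truth gives 5; no alternative beats it.
(Checking all 16 profiles: 4 have a profitable deviation, 12 do not.)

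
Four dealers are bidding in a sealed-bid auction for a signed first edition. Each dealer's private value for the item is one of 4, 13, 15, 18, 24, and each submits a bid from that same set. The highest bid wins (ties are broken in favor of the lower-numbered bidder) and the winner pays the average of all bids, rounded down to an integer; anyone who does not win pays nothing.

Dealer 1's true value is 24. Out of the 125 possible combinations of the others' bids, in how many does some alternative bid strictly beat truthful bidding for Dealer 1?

Others bid (4, 4, 4): truth gives 15; bid 4 gives 20 > 15. Violating.
Others bid (4, 4, 13): truth gives 13; bid 13 gives 16 > 13. Violating.
Others bid (4, 4, 15): truth gives 13; bid 15 gives 15 > 13. Violating.
Others bid (4, 4, 18): truth gives 12; bid 18 gives 13 > 12. Violating.
Others bid (4, 4, 24): truth gives 10; no alternative beats it.
Others bid (4, 13, 24): truth gives 8; no alternative beats it.
(Checking all 125 profiles: 64 have a profitable deviation, 61 do not.)

64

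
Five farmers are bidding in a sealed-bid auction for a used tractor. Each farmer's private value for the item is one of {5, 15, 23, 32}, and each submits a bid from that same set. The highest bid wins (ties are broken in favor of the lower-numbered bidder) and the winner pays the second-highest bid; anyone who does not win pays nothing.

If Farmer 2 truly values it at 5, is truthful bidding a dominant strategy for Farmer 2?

Check each profile of the others' bids and compare truth against every alternative bid.
Others bid (5, 5, 5, 15): truth gives 0, best alternative gives -10.
Others bid (5, 5, 15, 5): truth gives 0, best alternative gives -10.
Others bid (5, 5, 15, 15): truth gives 0, best alternative gives -10.
Others bid (5, 15, 5, 5): truth gives 0, best alternative gives -10.
Others bid (5, 15, 5, 15): truth gives 0, best alternative gives -10.
Others bid (5, 15, 15, 5): truth gives 0, best alternative gives -10.
(Remaining 250 profiles checked similarly; truth is weakly best in each.)
In every case the truthful bid is at least as good as any alternative, so it is a dominant strategy.

Yes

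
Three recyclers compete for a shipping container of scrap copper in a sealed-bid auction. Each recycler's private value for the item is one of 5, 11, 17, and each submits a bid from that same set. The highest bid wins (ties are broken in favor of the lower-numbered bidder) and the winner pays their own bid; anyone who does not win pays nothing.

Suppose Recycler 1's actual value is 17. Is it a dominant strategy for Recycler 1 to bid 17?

Consider the case where Recycler 2 bids 5 and Recycler 3 bids 5.
Truthful bid 17: wins, pays 17, utility 17 - 17 = 0.
Bid 5 instead: wins, pays 5, utility 17 - 5 = 12.
Since 12 > 0, bidding 5 is strictly better here, so truthful bidding is not dominant.

No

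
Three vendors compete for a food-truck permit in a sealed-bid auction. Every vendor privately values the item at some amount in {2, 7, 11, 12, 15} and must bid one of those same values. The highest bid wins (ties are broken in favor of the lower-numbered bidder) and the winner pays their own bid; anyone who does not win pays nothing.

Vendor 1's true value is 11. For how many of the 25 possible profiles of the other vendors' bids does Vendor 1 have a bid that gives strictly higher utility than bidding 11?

4

Others bid (2, 2): truth gives 0; bid 2 gives 9 > 0. Violating.
Others bid (2, 7): truth gives 0; bid 7 gives 4 > 0. Violating.
Others bid (7, 2): truth gives 0; bid 7 gives 4 > 0. Violating.
Others bid (7, 7): truth gives 0; bid 7 gives 4 > 0. Violating.
Others bid (2, 11): truth gives 0; no alternative beats it.
Others bid (2, 12): truth gives 0; no alternative beats it.
(Checking all 25 profiles: 4 have a profitable deviation, 21 do not.)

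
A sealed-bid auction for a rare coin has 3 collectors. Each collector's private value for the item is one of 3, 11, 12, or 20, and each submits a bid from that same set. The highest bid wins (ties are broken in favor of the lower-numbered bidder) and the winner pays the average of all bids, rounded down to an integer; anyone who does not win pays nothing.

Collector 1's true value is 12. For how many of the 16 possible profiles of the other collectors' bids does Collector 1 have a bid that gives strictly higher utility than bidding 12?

1

Others bid (3, 3): truth gives 6; bid 3 gives 9 > 6. Violating.
Others bid (3, 11): truth gives 4; no alternative beats it.
Others bid (3, 12): truth gives 3; no alternative beats it.
(Checking all 16 profiles: 1 has a profitable deviation, 15 do not.)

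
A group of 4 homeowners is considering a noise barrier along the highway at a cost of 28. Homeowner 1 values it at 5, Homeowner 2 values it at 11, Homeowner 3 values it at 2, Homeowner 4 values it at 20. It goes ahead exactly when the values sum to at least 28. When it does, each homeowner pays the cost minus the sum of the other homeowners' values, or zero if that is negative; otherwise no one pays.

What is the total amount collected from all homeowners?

Total value 38 ≥ cost 28, so it is built.
Homeowner 1: others sum to 33; max(0, 28 - 33) = 0.
Homeowner 2: others sum to 27; max(0, 28 - 27) = 1.
Homeowner 3: others sum to 36; max(0, 28 - 36) = 0.
Homeowner 4: others sum to 18; max(0, 28 - 18) = 10.
Total collected = 0 + 1 + 0 + 10 = 11.

11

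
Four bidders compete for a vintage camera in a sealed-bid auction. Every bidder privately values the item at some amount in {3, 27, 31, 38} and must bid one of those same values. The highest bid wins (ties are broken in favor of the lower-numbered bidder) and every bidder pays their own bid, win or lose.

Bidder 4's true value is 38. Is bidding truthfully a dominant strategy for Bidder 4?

No

Consider the case where Bidder 1 bids 3, Bidder 2 bids 3 and Bidder 3 bids 3.
Truthful bid 38: wins, pays 38, utility 38 - 38 = 0.
Bid 27 instead: wins, pays 27, utility 38 - 27 = 11.
Since 11 > 0, bidding 27 is strictly better here, so truthful bidding is not dominant.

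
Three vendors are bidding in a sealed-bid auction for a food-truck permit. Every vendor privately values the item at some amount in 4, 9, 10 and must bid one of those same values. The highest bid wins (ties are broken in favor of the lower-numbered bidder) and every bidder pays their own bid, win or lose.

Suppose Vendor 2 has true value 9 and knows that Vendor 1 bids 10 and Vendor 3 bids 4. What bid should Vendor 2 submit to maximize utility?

4

Bid 4: loses but pays 4, utility -4.
Bid 9: loses but pays 9, utility -9.
Bid 10: loses but pays 10, utility -10.
The best choice is 4 with utility -4.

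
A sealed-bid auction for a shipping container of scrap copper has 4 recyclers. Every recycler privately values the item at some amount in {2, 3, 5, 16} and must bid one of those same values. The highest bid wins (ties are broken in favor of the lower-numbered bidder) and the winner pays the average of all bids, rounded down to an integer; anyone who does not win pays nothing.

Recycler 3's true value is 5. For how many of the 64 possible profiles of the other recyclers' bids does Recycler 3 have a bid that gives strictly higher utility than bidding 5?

Others bid (2, 2, 3): truth gives 2; bid 3 gives 3 > 2. Violating.
Others bid (2, 2, 2): truth gives 3; no alternative beats it.
Others bid (2, 2, 5): truth gives 2; no alternative beats it.
(Checking all 64 profiles: 1 has a profitable deviation, 63 do not.)

1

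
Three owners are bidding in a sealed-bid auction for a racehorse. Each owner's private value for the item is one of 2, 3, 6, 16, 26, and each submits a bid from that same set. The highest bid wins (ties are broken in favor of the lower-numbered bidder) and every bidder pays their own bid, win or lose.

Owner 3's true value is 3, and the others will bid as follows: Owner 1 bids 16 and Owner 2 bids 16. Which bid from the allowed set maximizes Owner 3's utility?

2

Bid 2: loses but pays 2, utility -2.
Bid 3: loses but pays 3, utility -3.
Bid 6: loses but pays 6, utility -6.
Bid 16: loses but pays 16, utility -16.
Bid 26: wins, pays 26, utility 3 - 26 = -23.
The best choice is 2 with utility -2.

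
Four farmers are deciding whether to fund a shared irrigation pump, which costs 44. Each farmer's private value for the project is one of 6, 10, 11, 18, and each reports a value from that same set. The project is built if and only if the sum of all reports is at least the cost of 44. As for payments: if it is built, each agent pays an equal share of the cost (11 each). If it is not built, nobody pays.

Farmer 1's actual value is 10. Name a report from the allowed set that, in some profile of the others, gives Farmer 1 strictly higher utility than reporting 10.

Suppose Farmer 2 reports 6, Farmer 3 reports 10 and Farmer 4 reports 18.
Report 10: project built, pays 11, utility 10 - 11 = -1.
Report 6: project not built, utility 0.
So reporting 6 beats truth here (0 > -1).

6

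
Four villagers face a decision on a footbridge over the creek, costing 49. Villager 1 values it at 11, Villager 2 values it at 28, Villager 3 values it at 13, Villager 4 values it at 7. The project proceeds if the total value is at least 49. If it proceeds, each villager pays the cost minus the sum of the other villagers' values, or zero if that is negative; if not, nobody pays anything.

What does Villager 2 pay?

Total value 59 ≥ cost 49, so the project is built.
The other villagers' values sum to 31.
Cost minus that sum is 49 - 31 = 18.

18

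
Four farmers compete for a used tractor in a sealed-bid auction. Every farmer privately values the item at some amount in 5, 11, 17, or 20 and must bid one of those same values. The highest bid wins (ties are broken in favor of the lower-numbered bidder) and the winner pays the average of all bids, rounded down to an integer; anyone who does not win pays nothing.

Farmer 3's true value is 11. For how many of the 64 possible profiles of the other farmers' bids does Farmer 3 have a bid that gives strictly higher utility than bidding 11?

Others bid (5, 11, 5): truth gives 0; bid 17 gives 2 > 0. Violating.
Others bid (11, 5, 5): truth gives 0; bid 17 gives 2 > 0. Violating.
Others bid (5, 5, 5): truth gives 5; no alternative beats it.
Others bid (5, 5, 11): truth gives 3; no alternative beats it.
(Checking all 64 profiles: 2 have a profitable deviation, 62 do not.)

2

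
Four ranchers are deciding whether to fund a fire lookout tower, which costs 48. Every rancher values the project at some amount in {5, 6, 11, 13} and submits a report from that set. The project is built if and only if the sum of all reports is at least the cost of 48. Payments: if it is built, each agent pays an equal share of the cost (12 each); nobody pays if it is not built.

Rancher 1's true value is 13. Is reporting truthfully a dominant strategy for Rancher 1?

Yes

Check each profile of the others' reports and compare truth against every alternative report.
Others report (11, 11, 13): truth gives 1, best alternative gives 0.
Others report (11, 13, 11): truth gives 1, best alternative gives 0.
Others report (13, 11, 11): truth gives 1, best alternative gives 0.
Others report (11, 13, 13): truth gives 1, best alternative gives 1.
Others report (13, 11, 13): truth gives 1, best alternative gives 1.
Others report (13, 13, 11): truth gives 1, best alternative gives 1.
(Remaining 58 profiles checked similarly; truth is weakly best in each.)
In every case the truthful report is at least as good as any alternative, so it is a dominant strategy.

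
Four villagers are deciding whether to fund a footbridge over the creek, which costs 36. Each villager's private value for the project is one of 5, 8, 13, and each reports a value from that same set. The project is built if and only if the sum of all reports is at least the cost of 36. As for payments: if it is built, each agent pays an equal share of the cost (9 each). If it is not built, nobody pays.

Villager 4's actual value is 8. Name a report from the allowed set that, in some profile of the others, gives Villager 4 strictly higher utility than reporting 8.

5

Suppose Villager 1 reports 8, Villager 2 reports 8 and Villager 3 reports 13.
Report 8: project built, pays 9, utility 8 - 9 = -1.
Report 5: project not built, utility 0.
So reporting 5 beats truth here (0 > -1).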